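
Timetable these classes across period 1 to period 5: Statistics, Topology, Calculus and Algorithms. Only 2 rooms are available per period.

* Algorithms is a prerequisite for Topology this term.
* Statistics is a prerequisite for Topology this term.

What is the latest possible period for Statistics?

Downstream work caps Statistics at period 4.
Statistics at period 4 is achievable: Algorithms -> period 1, Statistics -> period 4, Calculus -> period 1, Topology -> period 5.

period 4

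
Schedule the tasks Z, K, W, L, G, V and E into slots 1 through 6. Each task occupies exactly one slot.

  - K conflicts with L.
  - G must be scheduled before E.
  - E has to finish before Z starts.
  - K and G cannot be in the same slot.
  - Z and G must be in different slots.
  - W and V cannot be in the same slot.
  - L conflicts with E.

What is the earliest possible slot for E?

Precedence pushes E to at least 2; downstream work caps E at 5.
E at 2 is achievable: V in 2, E in 2, L in 1, W in 1, G in 1, K in 2, Z in 3.

2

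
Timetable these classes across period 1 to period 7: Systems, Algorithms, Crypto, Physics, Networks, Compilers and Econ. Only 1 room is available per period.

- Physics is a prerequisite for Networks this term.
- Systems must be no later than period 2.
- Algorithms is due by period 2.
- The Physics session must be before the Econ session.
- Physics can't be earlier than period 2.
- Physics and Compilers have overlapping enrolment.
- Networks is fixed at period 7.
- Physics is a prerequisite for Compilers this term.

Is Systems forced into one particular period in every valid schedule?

Systems can be period 1 (e.g. Networks -> period 7; Econ -> period 5; Crypto -> period 6; Systems -> period 1; Compilers -> period 4; Physics -> period 3; Algorithms -> period 2) or period 2 (e.g. Compilers=period 4, Networks=period 7, Systems=period 2, Algorithms=period 1, Physics=period 3, Crypto=period 6, Econ=period 5).

No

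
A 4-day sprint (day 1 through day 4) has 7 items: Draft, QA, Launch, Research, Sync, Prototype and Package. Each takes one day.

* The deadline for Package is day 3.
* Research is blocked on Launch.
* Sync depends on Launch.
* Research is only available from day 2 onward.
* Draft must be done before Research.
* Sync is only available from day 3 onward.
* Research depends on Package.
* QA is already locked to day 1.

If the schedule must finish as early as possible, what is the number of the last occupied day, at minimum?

3

The precedence chain requires at least 2 distinct days.
Sync can't be placed before day 3, so the schedule must run through at least day 3.
3 works (last occupied day: day 3): for example Draft=day 1; QA=day 1; Package=day 1; Launch=day 1; Prototype=day 1; Research=day 2; Sync=day 3.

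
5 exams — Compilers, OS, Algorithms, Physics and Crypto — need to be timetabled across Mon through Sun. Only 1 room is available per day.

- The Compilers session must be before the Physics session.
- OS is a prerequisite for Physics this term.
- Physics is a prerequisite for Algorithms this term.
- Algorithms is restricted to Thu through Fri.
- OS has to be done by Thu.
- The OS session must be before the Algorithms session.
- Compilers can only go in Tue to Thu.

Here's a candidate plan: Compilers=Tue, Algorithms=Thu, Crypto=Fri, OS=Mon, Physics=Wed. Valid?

The Compilers session must be before the Physics session — holds.
OS is a prerequisite for Physics this term — holds.
Algorithms is restricted to Thu through Fri — holds.
Only 1 room is available per day — holds.
The OS session must be before the Algorithms session — holds.
Physics is a prerequisite for Algorithms this term — holds.
Compilers can only go in Tue to Thu — holds.
OS has to be done by Thu — holds.

Valid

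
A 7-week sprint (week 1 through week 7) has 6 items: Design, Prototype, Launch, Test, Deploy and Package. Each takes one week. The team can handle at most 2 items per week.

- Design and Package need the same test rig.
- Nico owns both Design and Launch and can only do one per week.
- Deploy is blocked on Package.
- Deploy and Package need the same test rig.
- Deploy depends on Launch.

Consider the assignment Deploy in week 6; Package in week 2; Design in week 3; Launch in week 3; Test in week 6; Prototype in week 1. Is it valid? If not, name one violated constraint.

Invalid. Nico owns both Design and Launch and can only do one per week.

Deploy depends on Launch — holds.
Nico owns both Design and Launch and can only do one per week — violated.
The team can handle at most 2 items per week — holds.
Deploy is blocked on Package — holds.
Deploy and Package need the same test rig — holds.
Design and Package need the same test rig — holds.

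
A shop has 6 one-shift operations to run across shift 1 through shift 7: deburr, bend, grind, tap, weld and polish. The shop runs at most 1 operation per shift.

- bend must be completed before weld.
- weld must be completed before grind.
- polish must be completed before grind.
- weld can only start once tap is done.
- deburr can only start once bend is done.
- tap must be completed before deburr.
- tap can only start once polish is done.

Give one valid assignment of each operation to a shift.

weld -> shift 4, tap -> shift 2, deburr -> shift 5, grind -> shift 6, polish -> shift 1, bend -> shift 3

Checking: weld(shift 4) before grind(shift 6); polish(shift 1) before grind(shift 6); bend(shift 3) before deburr(shift 5); tap(shift 2) before weld(shift 4); polish(shift 1) before tap(shift 2); bend(shift 3) before weld(shift 4); tap(shift 2) before deburr(shift 5); max 1 per shift (cap 1).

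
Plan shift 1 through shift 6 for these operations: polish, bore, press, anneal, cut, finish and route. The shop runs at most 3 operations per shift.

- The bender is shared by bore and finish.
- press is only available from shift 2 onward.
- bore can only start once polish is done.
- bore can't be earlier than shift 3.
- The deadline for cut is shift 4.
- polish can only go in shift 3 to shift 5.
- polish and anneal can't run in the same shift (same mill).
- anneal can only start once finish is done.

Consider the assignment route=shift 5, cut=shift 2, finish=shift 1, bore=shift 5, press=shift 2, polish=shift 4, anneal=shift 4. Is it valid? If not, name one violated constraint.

press is only available from shift 2 onward — holds.
polish and anneal can't run in the same shift (same mill) — violated.
The bender is shared by bore and finish — holds.
anneal can only start once finish is done — holds.
The shop runs at most 3 operations per shift — holds.
polish can only go in shift 3 to shift 5 — holds.
The deadline for cut is shift 4 — holds.
bore can't be earlier than shift 3 — holds.
bore can only start once polish is done — holds.

Invalid. polish and anneal can't run in the same shift (same mill).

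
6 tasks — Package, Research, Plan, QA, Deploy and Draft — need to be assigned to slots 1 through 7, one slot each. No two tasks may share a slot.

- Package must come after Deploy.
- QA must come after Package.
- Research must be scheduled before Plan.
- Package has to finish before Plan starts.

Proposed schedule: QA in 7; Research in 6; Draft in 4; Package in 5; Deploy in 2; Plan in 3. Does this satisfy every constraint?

No two tasks may share a slot — holds.
Package must come after Deploy — holds.
QA must come after Package — holds.
Research must be scheduled before Plan — violated.
Package has to finish before Plan starts — violated.

No — it violates: Research must be scheduled before Plan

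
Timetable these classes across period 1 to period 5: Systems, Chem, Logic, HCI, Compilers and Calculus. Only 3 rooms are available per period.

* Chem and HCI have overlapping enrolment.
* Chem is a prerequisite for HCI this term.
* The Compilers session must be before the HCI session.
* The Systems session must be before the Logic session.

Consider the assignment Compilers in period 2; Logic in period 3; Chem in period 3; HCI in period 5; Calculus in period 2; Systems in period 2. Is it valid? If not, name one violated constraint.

The Compilers session must be before the HCI session — holds.
Chem and HCI have overlapping enrolment — holds.
Only 3 rooms are available per period — holds.
Chem is a prerequisite for HCI this term — holds.
The Systems session must be before the Logic session — holds.

Valid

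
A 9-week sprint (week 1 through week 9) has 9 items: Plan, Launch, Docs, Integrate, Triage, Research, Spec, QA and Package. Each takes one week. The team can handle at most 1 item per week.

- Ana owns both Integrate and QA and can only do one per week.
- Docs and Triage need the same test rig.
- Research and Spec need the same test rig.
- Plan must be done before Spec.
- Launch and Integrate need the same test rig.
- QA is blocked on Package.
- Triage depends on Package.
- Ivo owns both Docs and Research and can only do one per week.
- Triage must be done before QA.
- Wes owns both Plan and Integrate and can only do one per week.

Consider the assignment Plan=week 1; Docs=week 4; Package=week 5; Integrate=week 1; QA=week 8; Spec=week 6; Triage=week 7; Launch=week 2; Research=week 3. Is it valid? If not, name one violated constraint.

The team can handle at most 1 item per week — violated.
Triage must be done before QA — holds.
Plan must be done before Spec — holds.
Wes owns both Plan and Integrate and can only do one per week — violated.
Docs and Triage need the same test rig — holds.
Research and Spec need the same test rig — holds.
Triage depends on Package — holds.
Launch and Integrate need the same test rig — holds.
Ivo owns both Docs and Research and can only do one per week — holds.
QA is blocked on Package — holds.
Ana owns both Integrate and QA and can only do one per week — holds.

Invalid. Wes owns both Plan and Integrate and can only do one per week.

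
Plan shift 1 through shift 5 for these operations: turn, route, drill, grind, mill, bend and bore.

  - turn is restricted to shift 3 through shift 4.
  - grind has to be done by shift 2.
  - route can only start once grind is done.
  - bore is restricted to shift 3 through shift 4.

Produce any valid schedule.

bend -> shift 1; route -> shift 2; drill -> shift 1; grind -> shift 1; mill -> shift 1; turn -> shift 3; bore -> shift 3

Checking: grind(shift 1) before route(shift 2); turn=shift 3 in [shift 3,shift 4]; bore=shift 3 in [shift 3,shift 4]; grind=shift 1 in [shift 1,shift 2].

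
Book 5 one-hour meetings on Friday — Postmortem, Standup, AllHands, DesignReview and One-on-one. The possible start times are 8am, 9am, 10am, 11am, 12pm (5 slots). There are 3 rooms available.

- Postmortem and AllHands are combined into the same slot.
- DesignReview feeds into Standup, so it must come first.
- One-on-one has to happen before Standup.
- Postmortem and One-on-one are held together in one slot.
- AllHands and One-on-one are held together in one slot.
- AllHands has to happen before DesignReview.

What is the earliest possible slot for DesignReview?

9am

Precedence pushes DesignReview to at least 9am; downstream work caps DesignReview at 11am.
DesignReview at 9am is achievable: One-on-one=8am; DesignReview=9am; Standup=10am; AllHands=8am; Postmortem=8am.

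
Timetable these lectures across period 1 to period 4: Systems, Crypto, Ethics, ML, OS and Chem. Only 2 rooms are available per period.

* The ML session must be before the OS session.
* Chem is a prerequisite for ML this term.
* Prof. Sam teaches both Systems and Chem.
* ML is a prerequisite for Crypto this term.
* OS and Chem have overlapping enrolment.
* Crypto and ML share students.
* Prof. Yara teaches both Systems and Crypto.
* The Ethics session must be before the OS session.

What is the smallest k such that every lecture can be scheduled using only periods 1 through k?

3

The precedence chain requires at least 3 distinct periods.
With at most 2 per period and 6 lectures, at least 3 periods are needed.
3 works (last occupied period: period 3): for example Systems in period 2; ML in period 2; Crypto in period 3; Ethics in period 1; Chem in period 1; OS in period 3.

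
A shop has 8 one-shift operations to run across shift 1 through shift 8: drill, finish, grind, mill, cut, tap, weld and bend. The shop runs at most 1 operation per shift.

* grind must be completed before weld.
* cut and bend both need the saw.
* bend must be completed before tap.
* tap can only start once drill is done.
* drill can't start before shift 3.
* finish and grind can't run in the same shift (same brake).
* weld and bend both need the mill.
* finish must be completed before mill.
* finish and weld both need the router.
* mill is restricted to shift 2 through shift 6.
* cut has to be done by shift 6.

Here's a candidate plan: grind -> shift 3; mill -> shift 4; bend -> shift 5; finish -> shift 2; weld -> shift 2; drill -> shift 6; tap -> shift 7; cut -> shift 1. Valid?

Invalid. finish and weld both need the router.

grind must be completed before weld — violated.
cut and bend both need the saw — holds.
bend must be completed before tap — holds.
finish and weld both need the router — violated.
The shop runs at most 1 operation per shift — violated.
finish and grind can't run in the same shift (same brake) — holds.
weld and bend both need the mill — holds.
cut has to be done by shift 6 — holds.
finish must be completed before mill — holds.
drill can't start before shift 3 — holds.
mill is restricted to shift 2 through shift 6 — holds.
tap can only start once drill is done — holds.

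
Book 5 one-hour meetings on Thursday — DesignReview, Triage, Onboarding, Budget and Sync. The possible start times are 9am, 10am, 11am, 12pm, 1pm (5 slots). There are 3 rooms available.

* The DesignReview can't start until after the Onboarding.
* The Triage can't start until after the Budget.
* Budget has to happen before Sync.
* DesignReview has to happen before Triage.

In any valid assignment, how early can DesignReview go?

Precedence pushes DesignReview to at least 10am; downstream work caps DesignReview at 12pm.
DesignReview at 10am is achievable: Triage -> 11am, Budget -> 9am, DesignReview -> 10am, Onboarding -> 9am, Sync -> 10am.

10am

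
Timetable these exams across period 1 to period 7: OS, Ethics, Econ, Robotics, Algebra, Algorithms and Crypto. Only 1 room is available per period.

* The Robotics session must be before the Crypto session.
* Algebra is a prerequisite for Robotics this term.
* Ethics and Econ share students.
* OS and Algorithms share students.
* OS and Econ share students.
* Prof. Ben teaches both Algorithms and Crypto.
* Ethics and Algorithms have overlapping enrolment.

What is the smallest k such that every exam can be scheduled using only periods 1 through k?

The precedence chain requires at least 3 distinct periods.
With at most 1 per period and 7 exams, at least 7 periods are needed.
7 works (last occupied period: period 7): for example Ethics -> period 5, Crypto -> period 3, Econ -> period 6, Algorithms -> period 7, Robotics -> period 2, OS -> period 4, Algebra -> period 1.

7 periods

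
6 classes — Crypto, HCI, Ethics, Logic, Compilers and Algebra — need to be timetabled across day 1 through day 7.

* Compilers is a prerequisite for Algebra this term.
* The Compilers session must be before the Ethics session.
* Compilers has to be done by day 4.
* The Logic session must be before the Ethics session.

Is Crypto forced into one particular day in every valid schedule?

Crypto can be day 1 (e.g. Crypto in day 1, Logic in day 1, Compilers in day 1, HCI in day 1, Algebra in day 2, Ethics in day 2) or day 2 (e.g. Logic in day 1; Compilers in day 1; HCI in day 1; Algebra in day 2; Ethics in day 2; Crypto in day 2).

No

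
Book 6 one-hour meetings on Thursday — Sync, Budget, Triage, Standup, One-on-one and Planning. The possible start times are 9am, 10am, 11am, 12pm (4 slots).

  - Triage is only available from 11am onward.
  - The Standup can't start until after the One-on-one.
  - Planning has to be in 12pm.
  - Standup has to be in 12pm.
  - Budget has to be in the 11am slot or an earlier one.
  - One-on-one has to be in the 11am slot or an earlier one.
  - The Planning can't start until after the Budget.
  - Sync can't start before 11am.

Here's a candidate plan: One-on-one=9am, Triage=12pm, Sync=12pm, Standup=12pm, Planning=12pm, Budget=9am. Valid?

One-on-one has to be in the 11am slot or an earlier one — holds.
Sync can't start before 11am — holds.
Standup has to be in 12pm — holds.
The Planning can't start until after the Budget — holds.
Triage is only available from 11am onward — holds.
Planning has to be in 12pm — holds.
Budget has to be in the 11am slot or an earlier one — holds.
The Standup can't start until after the One-on-one — holds.

Valid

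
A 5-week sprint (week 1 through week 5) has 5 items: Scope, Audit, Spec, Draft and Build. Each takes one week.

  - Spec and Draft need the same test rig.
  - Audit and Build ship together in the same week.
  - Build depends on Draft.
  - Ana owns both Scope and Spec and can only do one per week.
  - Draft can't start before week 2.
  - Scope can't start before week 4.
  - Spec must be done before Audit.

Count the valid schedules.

Splitting on Scope: it can be week 4 (12), week 5 (14). Listing each branch's schedules as (Audit, Spec, Draft, Build) by week number:
Scope=week 4: (3,1,2,3) (4,1,2,4) (4,1,3,4) (4,2,3,4) (4,3,2,4) (5,1,2,5) (5,1,3,5) (5,1,4,5) (5,2,3,5) (5,2,4,5) (5,3,2,5) (5,3,4,5) — 12.
Scope=week 5: (3,1,2,3) (4,1,2,4) (4,1,3,4) (4,2,3,4) (4,3,2,4) (5,1,2,5) (5,1,3,5) (5,1,4,5) (5,2,3,5) (5,2,4,5) (5,3,2,5) (5,3,4,5) (5,4,2,5) (5,4,3,5) — 14.
Summing: 12 + 14 = 26.

26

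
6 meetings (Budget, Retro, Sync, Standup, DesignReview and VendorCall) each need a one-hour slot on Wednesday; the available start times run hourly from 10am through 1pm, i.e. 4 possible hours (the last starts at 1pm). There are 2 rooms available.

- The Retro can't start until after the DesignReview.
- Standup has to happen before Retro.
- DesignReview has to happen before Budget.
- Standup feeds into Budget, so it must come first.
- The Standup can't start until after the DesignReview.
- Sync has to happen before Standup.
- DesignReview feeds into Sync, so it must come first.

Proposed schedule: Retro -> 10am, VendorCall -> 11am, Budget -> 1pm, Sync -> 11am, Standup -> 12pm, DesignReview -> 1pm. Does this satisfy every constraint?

Invalid. The Retro can't start until after the DesignReview.

There are 2 rooms available — holds.
Standup feeds into Budget, so it must come first — holds.
Sync has to happen before Standup — holds.
The Standup can't start until after the DesignReview — violated.
DesignReview feeds into Sync, so it must come first — violated.
Standup has to happen before Retro — violated.
DesignReview has to happen before Budget — violated.
The Retro can't start until after the DesignReview — violated.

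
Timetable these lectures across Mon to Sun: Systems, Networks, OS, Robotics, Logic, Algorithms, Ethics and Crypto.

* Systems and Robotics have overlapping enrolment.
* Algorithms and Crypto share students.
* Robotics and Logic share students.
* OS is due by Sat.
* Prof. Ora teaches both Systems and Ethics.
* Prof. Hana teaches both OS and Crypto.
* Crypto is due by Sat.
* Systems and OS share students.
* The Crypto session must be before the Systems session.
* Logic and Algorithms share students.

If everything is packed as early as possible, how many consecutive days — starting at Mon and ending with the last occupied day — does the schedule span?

3

The precedence chain requires at least 2 distinct days.
Could 2 days be enough, i.e. nothing placed later than Tue? No: Crypto's window within 2 days is {Mon, Tue}; Systems must come after Crypto (at Mon or later) → {Tue}; Crypto must come before Systems (at Tue or earlier) → {Mon}; Algorithms can't share with Crypto (Mon) → {Tue}; Logic can't share with Algorithms (Tue) → {Mon}; Robotics can't share with Systems (Tue) → {Mon}; Logic can't share with Robotics (Mon) → nothing is left.
So 2 days is not enough.
3 works (last occupied day: Wed): for example Ethics=Mon, Systems=Tue, OS=Wed, Robotics=Mon, Crypto=Mon, Algorithms=Wed, Logic=Tue, Networks=Mon.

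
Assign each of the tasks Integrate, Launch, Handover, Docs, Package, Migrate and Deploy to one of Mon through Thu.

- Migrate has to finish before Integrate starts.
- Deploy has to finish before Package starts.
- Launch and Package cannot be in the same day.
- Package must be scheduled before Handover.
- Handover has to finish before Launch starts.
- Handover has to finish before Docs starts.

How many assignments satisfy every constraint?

6

Splitting on Integrate: it can be Tue (1), Wed (2), Thu (3). Listing each branch's schedules as (Launch, Handover, Docs, Package, Migrate, Deploy):
Integrate=Tue: (Thu,Wed,Thu,Tue,Mon,Mon) — 1.
Integrate=Wed: (Thu,Wed,Thu,Tue,Mon,Mon) (Thu,Wed,Thu,Tue,Tue,Mon) — 2.
Integrate=Thu: (Thu,Wed,Thu,Tue,Mon,Mon) (Thu,Wed,Thu,Tue,Tue,Mon) (Thu,Wed,Thu,Tue,Wed,Mon) — 3.
Summing: 1 + 2 + 3 = 6.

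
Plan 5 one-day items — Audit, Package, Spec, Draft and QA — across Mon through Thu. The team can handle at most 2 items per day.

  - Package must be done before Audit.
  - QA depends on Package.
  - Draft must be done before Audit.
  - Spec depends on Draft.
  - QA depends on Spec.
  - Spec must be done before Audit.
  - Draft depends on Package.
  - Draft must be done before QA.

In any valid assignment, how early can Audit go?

Thu

Precedence pushes Audit to at least Thu.
Audit at Thu is achievable: Draft=Tue, QA=Thu, Spec=Wed, Audit=Thu, Package=Mon.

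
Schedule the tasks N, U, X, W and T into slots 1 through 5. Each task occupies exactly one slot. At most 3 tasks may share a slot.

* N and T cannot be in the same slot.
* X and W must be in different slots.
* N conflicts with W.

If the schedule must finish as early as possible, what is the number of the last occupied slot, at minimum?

With at most 3 per slot and 5 tasks, at least 2 slots are needed.
2 works (last occupied slot: 2): for example T in 2, X in 1, U in 1, N in 1, W in 2.

slot 2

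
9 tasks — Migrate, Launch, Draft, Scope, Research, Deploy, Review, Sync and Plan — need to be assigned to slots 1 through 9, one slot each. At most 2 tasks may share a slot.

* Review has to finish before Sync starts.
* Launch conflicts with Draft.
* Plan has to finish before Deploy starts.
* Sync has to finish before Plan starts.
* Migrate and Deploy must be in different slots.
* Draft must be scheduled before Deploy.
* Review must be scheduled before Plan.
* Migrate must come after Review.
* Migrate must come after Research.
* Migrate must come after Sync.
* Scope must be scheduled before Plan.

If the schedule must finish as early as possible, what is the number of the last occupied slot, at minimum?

5

The precedence chain requires at least 4 distinct slots.
With at most 2 per slot and 9 tasks, at least 5 slots are needed.
5 works (last occupied slot: 5): for example Plan -> 3; Draft -> 4; Scope -> 1; Migrate -> 3; Sync -> 2; Review -> 1; Deploy -> 5; Research -> 2; Launch -> 5.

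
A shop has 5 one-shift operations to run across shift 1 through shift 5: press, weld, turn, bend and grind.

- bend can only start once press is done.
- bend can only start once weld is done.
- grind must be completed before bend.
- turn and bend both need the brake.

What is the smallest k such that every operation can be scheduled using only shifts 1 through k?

The precedence chain requires at least 2 distinct shifts.
2 works (last occupied shift: shift 2): for example turn in shift 1, press in shift 1, grind in shift 1, bend in shift 2, weld in shift 1.

2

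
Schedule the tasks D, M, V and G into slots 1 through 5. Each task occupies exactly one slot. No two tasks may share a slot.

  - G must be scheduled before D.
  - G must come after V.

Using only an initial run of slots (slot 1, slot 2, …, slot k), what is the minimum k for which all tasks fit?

The precedence chain requires at least 3 distinct slots.
With at most 1 per slot and 4 tasks, at least 4 slots are needed.
4 works (last occupied slot: 4): for example V=1, G=2, D=3, M=4.

4 slots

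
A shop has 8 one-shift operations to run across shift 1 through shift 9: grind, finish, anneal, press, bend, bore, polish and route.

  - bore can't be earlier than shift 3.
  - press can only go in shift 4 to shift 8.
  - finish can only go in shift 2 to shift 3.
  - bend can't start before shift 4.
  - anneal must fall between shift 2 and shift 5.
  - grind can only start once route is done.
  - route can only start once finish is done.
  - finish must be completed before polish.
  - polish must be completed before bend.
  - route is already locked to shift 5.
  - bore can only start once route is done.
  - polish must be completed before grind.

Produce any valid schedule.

route=shift 5, bore=shift 6, bend=shift 4, polish=shift 3, press=shift 4, grind=shift 6, finish=shift 2, anneal=shift 2

Checking: finish(shift 2) before route(shift 5); route(shift 5) before grind(shift 6); polish(shift 3) before bend(shift 4); route(shift 5) before bore(shift 6); polish(shift 3) before grind(shift 6); finish(shift 2) before polish(shift 3); finish=shift 2 in [shift 2,shift 3]; route=shift 5 in [shift 5,shift 5]; bore=shift 6 in [shift 3,shift 9]; bend=shift 4 in [shift 4,shift 9]; press=shift 4 in [shift 4,shift 8]; anneal=shift 2 in [shift 2,shift 5].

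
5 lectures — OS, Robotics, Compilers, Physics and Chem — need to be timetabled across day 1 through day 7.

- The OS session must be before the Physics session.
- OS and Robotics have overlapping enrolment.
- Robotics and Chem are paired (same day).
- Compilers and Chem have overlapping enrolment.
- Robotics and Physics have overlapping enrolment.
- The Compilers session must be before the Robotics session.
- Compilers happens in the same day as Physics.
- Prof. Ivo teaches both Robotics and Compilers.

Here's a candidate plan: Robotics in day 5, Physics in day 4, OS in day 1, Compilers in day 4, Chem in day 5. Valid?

Robotics and Physics have overlapping enrolment — holds.
The OS session must be before the Physics session — holds.
Prof. Ivo teaches both Robotics and Compilers — holds.
Compilers happens in the same day as Physics — holds.
Robotics and Chem are paired (same day) — holds.
OS and Robotics have overlapping enrolment — holds.
The Compilers session must be before the Robotics session — holds.
Compilers and Chem have overlapping enrolment — holds.

Valid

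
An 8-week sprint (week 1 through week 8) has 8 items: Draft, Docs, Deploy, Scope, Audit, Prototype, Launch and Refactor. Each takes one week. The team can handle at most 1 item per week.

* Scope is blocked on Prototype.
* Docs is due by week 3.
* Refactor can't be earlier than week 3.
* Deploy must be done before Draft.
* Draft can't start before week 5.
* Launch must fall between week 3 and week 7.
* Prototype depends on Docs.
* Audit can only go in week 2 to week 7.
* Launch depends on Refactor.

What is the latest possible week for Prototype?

week 7

Precedence pushes Prototype to at least week 2; downstream work caps Prototype at week 7.
Prototype at week 7 is achievable: Draft=week 5; Prototype=week 7; Launch=week 4; Docs=week 1; Deploy=week 2; Refactor=week 3; Scope=week 8; Audit=week 6.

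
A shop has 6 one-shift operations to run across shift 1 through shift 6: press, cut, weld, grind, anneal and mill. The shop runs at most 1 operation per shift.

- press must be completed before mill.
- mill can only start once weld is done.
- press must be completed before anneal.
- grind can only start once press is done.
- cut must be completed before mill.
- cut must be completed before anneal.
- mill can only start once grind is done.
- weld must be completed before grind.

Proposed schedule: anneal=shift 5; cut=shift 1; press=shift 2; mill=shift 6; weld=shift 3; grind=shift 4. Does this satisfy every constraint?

Valid

grind can only start once press is done — holds.
The shop runs at most 1 operation per shift — holds.
mill can only start once grind is done — holds.
press must be completed before anneal — holds.
cut must be completed before anneal — holds.
press must be completed before mill — holds.
weld must be completed before grind — holds.
cut must be completed before mill — holds.
mill can only start once weld is done — holds.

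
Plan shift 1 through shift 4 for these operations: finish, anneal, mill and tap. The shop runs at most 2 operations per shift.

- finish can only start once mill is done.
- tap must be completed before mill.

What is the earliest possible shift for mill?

shift 2

Precedence pushes mill to at least shift 2; downstream work caps mill at shift 3.
mill at shift 2 is achievable: finish -> shift 3, mill -> shift 2, anneal -> shift 1, tap -> shift 1.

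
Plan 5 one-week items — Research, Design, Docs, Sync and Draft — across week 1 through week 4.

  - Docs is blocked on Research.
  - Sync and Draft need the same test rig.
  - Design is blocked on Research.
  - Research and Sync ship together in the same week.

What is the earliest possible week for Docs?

Precedence pushes Docs to at least week 2.
Docs at week 2 is achievable: Docs in week 2; Research in week 1; Design in week 2; Draft in week 2; Sync in week 1.

week 2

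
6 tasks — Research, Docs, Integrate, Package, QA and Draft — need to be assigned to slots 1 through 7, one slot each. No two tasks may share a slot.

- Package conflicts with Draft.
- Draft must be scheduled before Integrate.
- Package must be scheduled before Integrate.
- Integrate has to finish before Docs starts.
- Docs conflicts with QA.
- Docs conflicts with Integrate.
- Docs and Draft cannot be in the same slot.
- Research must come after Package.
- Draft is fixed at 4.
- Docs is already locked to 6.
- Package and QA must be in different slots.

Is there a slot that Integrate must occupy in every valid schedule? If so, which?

5

Draft is fixed at 4 and must come before Integrate, so Integrate is at least 5.
Docs is fixed at 6 and must come after Integrate, so Integrate is at most 5.
So Integrate must be 5.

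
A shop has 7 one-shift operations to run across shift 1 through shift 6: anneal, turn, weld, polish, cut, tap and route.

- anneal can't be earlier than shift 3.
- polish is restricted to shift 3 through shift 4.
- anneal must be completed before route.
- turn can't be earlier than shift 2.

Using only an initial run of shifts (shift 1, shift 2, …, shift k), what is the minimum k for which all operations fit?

4

The precedence chain requires at least 2 distinct shifts.
Propagating the time windows through the other constraints, route can't land before shift 4, so the schedule must run through at least shift 4.
4 works (last occupied shift: shift 4): for example weld=shift 1; polish=shift 3; route=shift 4; turn=shift 2; cut=shift 1; anneal=shift 3; tap=shift 1.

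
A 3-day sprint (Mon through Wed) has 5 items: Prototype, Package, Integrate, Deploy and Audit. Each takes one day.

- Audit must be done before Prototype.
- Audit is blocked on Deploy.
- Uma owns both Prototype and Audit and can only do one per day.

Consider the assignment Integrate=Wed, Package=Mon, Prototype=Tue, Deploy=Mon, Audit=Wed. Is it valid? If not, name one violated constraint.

No — it violates: Audit must be done before Prototype

Uma owns both Prototype and Audit and can only do one per day — holds.
Audit must be done before Prototype — violated.
Audit is blocked on Deploy — holds.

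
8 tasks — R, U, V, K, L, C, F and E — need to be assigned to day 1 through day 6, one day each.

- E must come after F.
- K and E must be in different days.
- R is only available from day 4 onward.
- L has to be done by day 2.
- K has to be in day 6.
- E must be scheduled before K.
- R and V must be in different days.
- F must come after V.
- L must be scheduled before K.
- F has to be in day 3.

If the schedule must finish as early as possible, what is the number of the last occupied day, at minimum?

6

The precedence chain requires at least 4 distinct days.
K can't be placed before day 6, so the schedule must run through at least day 6.
6 works (last occupied day: day 6): for example L=day 1; C=day 1; K=day 6; F=day 3; R=day 4; E=day 4; V=day 1; U=day 1.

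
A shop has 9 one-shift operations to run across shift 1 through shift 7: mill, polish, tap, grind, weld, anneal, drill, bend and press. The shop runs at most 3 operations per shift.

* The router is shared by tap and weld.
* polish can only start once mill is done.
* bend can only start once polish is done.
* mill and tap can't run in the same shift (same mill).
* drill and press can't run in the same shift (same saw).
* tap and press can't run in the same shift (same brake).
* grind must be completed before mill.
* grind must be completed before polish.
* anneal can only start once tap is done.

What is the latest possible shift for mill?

shift 5

Precedence pushes mill to at least shift 2; downstream work caps mill at shift 5.
mill at shift 5 is achievable: grind in shift 1, polish in shift 6, weld in shift 2, anneal in shift 2, mill in shift 5, bend in shift 7, tap in shift 1, press in shift 2, drill in shift 1.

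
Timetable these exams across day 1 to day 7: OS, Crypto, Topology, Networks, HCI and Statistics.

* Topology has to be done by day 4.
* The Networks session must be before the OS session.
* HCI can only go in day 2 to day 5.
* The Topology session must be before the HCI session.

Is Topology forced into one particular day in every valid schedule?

Topology can be day 1 (e.g. Topology in day 1; HCI in day 2; OS in day 2; Statistics in day 1; Crypto in day 1; Networks in day 1) or day 2 (e.g. OS -> day 2, HCI -> day 3, Topology -> day 2, Statistics -> day 1, Networks -> day 1, Crypto -> day 1).

No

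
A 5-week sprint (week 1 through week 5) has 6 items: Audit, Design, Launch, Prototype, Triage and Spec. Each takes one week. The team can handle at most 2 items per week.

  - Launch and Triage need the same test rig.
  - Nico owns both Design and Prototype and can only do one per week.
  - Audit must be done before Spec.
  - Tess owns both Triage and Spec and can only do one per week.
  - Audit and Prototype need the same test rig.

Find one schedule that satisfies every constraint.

Triage -> week 3, Prototype -> week 3, Design -> week 1, Spec -> week 2, Audit -> week 1, Launch -> week 2

Checking: Audit(week 1) before Spec(week 2); Launch(week 2) != Triage(week 3); Triage(week 3) != Spec(week 2); Audit(week 1) != Prototype(week 3); Design(week 1) != Prototype(week 3); max 2 per week (cap 2).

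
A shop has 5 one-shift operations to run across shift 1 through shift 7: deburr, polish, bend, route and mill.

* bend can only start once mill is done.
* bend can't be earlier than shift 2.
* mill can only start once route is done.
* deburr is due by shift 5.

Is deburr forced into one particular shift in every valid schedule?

deburr can be shift 1 (e.g. bend -> shift 3; deburr -> shift 1; polish -> shift 1; route -> shift 1; mill -> shift 2) or shift 2 (e.g. bend in shift 3, route in shift 1, deburr in shift 2, polish in shift 1, mill in shift 2).

No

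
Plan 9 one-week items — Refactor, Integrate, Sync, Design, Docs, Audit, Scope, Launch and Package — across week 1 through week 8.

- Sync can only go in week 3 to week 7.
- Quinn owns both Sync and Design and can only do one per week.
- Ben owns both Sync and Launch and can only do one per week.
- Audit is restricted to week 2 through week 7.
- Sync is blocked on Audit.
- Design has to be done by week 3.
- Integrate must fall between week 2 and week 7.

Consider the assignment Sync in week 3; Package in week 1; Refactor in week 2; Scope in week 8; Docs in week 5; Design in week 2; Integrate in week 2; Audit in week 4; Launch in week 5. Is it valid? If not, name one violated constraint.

Sync is blocked on Audit — violated.
Design has to be done by week 3 — holds.
Integrate must fall between week 2 and week 7 — holds.
Audit is restricted to week 2 through week 7 — holds.
Quinn owns both Sync and Design and can only do one per week — holds.
Sync can only go in week 3 to week 7 — holds.
Ben owns both Sync and Launch and can only do one per week — holds.

No — it violates: Sync is blocked on Audit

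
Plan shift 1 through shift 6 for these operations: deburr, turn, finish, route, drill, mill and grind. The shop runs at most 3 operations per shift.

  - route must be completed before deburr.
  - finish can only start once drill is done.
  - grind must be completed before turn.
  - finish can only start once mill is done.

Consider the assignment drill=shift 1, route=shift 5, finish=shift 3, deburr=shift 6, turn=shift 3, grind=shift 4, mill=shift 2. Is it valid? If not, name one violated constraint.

finish can only start once drill is done — holds.
grind must be completed before turn — violated.
The shop runs at most 3 operations per shift — holds.
finish can only start once mill is done — holds.
route must be completed before deburr — holds.

Invalid. grind must be completed before turn.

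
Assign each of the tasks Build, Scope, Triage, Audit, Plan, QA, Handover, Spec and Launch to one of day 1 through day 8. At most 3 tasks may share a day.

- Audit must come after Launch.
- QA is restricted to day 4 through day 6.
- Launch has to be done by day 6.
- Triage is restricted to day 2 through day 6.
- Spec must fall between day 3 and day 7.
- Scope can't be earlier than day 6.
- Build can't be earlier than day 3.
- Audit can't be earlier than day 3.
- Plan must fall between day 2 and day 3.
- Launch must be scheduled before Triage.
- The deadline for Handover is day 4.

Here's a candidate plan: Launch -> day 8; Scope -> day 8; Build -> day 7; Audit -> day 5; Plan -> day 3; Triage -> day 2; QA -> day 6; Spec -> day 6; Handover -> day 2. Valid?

No — it violates: Launch has to be done by day 6

Plan must fall between day 2 and day 3 — holds.
Build can't be earlier than day 3 — holds.
Launch has to be done by day 6 — violated.
Triage is restricted to day 2 through day 6 — holds.
Spec must fall between day 3 and day 7 — holds.
Audit can't be earlier than day 3 — holds.
Launch must be scheduled before Triage — violated.
At most 3 tasks may share a day — holds.
QA is restricted to day 4 through day 6 — holds.
The deadline for Handover is day 4 — holds.
Audit must come after Launch — violated.
Scope can't be earlier than day 6 — holds.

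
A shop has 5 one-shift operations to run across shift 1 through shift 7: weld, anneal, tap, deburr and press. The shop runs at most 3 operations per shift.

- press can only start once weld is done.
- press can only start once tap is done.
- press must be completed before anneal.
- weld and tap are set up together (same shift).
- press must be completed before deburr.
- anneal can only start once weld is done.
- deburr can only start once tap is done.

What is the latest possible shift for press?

Precedence pushes press to at least shift 2; downstream work caps press at shift 6.
press at shift 6 is achievable: deburr in shift 7, press in shift 6, weld in shift 1, tap in shift 1, anneal in shift 7.

shift 6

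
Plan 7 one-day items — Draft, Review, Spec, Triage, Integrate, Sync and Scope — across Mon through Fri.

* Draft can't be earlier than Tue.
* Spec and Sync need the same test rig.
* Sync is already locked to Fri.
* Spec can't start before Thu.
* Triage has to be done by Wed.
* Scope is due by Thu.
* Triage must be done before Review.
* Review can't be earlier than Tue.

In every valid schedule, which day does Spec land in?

Thu

Spec's window is Thu–Fri.
Sync is fixed at Fri, and Spec can't share a day with Sync.
So Spec must be Thu.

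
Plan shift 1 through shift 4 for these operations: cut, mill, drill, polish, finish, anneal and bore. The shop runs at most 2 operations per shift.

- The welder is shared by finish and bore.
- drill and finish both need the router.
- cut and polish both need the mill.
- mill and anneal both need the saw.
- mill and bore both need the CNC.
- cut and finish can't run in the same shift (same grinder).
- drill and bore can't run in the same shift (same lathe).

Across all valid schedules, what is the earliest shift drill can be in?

drill at shift 1 is achievable: polish in shift 2; finish in shift 3; cut in shift 1; bore in shift 4; anneal in shift 3; mill in shift 2; drill in shift 1.

shift 1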